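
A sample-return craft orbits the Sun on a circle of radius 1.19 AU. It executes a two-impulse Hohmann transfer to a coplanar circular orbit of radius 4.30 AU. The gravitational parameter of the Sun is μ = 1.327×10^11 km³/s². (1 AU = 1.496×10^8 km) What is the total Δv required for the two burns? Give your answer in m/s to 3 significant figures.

Δv = 11800 m/s

In km: r₁ = 1.19 × 1.496×10^8 = 1.78024×10^8 km; r₂ = 4.30 × 1.496×10^8 = 6.4328×10^8 km.
Semi-major axis of the transfer orbit: a_t = (1.78024×10^8 + 6.4328×10^8)/2 = 4.10652×10^8 km.
At r₁ the circular-orbit speed is v₁ = √(μ/r₁) = 27.30211 km/s.
Transfer-orbit speed at r₁ (v² = μ(2/r − 1/a)): v_p = √[μ(2/r₁ − 1/a_t)] = 34.17112 km/s.
First burn Δv₁ = |v_p − v₁| = 6.86901 km/s.
At r₂, v₂ = √(μ/r₂) = 14.36268 km/s.
Transfer-orbit speed at r₂: v_a = √[μ(2/r₂ − 1/a_t)] = 9.456659 km/s.
Second burn Δv₂ = |v₂ − v_a| = 4.90602 km/s.
Total Δv = Δv₁ + Δv₂ = 11.78 km/s.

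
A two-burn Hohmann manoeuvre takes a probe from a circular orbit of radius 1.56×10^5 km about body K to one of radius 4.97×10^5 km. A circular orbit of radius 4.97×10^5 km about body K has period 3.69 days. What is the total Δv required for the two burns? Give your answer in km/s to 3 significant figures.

Δv = 7.11 km/s

From Kepler's third law T² = 4π²r³/μ at r = 4.97×10^5 km, T = 3.69 days = 3.69 × 86400 s = 3.18816×10^5 s: μ = 4π²r³/T² = 4.76814×10^7 km³/s².
Semi-major axis of the transfer orbit: a_t = (1.560×10^5 + 4.970×10^5)/2 = 3.265×10^5 km.
Circular speed at r₁: v₁ = √(μ/r₁) = √(4.76814×10^7/1.560×10^5) = 17.483 km/s.
On the transfer ellipse at r₁, vis-viva equation gives v_p = √[μ(2/r₁ − 1/a_t)] = 21.570 km/s.
First burn Δv₁ = |v_p − v₁| = 4.087 km/s.
At r₂, v₂ = √(μ/r₂) = 9.7948 km/s.
Transfer-orbit speed at r₂: v_a = √[μ(2/r₂ − 1/a_t)] = 6.7704 km/s.
Second burn Δv₂ = |v₂ − v_a| = 3.024 km/s.
Total Δv = Δv₁ + Δv₂ = 7.111 km/s.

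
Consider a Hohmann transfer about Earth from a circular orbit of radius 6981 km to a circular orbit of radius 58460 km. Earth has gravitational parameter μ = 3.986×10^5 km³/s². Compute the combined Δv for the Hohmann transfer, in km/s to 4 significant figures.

Δv = 3.949 km/s

Semi-major axis of the transfer orbit: a_t = (6981 + 58460)/2 = 32720.5 km.
Circular speed at r₁: v₁ = √(μ/r₁) = √(3.986×10^5/6981) = 7.556 km/s.
Transfer-orbit speed at r₁ (vis-viva): v_p = √[μ(2/r₁ − 1/a_t)] = 10.10 km/s.
First burn Δv₁ = |v_p − v₁| = 2.544 km/s.
Circular speed at r₂: v₂ = √(μ/r₂) = 2.611 km/s.
Transfer-orbit speed at r₂: v_a = √[μ(2/r₂ − 1/a_t)] = 1.206 km/s.
Second burn Δv₂ = |v₂ − v_a| = 1.405 km/s.
Δv = Δv₁ + Δv₂ = 2.544 + 1.405 = 3.949 km/s.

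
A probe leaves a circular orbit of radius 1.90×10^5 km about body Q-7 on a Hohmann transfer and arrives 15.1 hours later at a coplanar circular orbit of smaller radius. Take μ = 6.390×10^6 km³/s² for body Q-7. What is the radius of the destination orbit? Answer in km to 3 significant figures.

Transfer time t = 15.1 hours = 54360 s, and t = π√(a_t³/μ).
So a_t = (μ t²/π²)^(1/3) = (6.390×10^6 × (54360)² / π²)^(1/3) = 1.2414×10^5 km.
Since a_t = (r₁ + r₂)/2, r₂ = 2a_t − r₁ = 2×1.2414×10^5 − 1.900×10^5 = 58280 km.

r₂ = 58300 km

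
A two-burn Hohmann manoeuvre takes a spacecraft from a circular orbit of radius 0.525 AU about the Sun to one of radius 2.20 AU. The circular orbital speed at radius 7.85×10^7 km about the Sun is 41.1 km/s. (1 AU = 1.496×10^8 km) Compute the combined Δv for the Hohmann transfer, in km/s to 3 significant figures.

From the circular-orbit relation v² = μ/r at r = 7.85×10^7 km: μ = v²r = (41.1)² × 7.85×10^7 = 1.32603×10^11 km³/s².
In km: r₁ = 0.525 × 1.496×10^8 = 7.854×10^7 km; r₂ = 2.20 × 1.496×10^8 = 3.2912×10^8 km.
Semi-major axis of the transfer orbit: a_t = (7.854×10^7 + 3.2912×10^8)/2 = 2.0383×10^8 km.
Circular speed at r₁: v₁ = √(μ/r₁) = √(1.32603×10^11/7.854×10^7) = 41.0895 km/s.
On the transfer ellipse at r₁, vis-viva gives v_p = √[μ(2/r₁ − 1/a_t)] = 52.2125 km/s.
First burn Δv₁ = |v_p − v₁| = 11.123 km/s.
At r₂, v₂ = √(μ/r₂) = 20.0724 km/s.
Transfer-orbit speed at r₂: v_a = √[μ(2/r₂ − 1/a_t)] = 12.4598 km/s.
Second burn Δv₂ = |v₂ − v_a| = 7.6126 km/s.
Total Δv = Δv₁ + Δv₂ = 18.74 km/s.

Δv = 18.7 km/s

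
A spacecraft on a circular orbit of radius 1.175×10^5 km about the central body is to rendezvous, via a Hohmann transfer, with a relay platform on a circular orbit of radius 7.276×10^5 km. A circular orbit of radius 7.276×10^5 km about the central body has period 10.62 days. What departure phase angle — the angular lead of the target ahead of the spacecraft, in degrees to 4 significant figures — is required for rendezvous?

From Kepler's third law T² = 4π²r³/μ at r = 7.276×10^5 km, T = 10.62 days = 10.62 × 86400 s = 9.17568×10^5 s: μ = 4π²r³/T² = 1.80618×10^7 km³/s².
Transfer-ellipse semi-major axis a_t = (r₁ + r₂)/2 = (1.175×10^5 + 7.276×10^5)/2 = 4.2255×10^5 km.
Transfer time t = π√(a_t³/μ) = 2.0304×10^5 s.
The target's mean motion on its circular orbit is ω₂ = √(μ/r₂³) = 6.8477×10^-6 rad/s.
Angle swept by the target during transfer: ω₂·t = 1.3904 rad = 79.66°.
The spacecraft traverses 180° on the transfer ellipse, so the target must lead by 180° − 79.66° = 100.3°.

φ = 100.3°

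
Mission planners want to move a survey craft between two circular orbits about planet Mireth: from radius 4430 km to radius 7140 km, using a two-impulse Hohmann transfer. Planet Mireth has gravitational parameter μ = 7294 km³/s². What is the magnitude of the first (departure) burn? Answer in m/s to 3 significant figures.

The Hohmann ellipse has a_t = (r₁ + r₂)/2 = 5785 km.
Circular speed at r = 4430 km: v_c = √(μ/r) = 1.28316 km/s.
Transfer-orbit speed at the same r (vis-viva, a = a_t): v_t = √[μ(2/r − 1/a_t)] = 1.42554 km/s.
Δv₁ = |v_t − v_c| = |1.42554 − 1.28316| = 0.1424 km/s.

Δv₁ = 142 m/s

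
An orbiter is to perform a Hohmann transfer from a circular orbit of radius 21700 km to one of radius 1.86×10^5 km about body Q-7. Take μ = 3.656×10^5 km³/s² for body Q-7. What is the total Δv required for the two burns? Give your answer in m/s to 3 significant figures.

The Hohmann ellipse has a_t = (r₁ + r₂)/2 = 1.0385×10^5 km.
At r₁ the circular-orbit speed is v₁ = √(μ/r₁) = 4.1046 km/s.
On the transfer ellipse at r₁, vis-viva gives v_p = √[μ(2/r₁ − 1/a_t)] = 5.4932 km/s.
First burn Δv₁ = |v_p − v₁| = 1.389 km/s.
At r₂, v₂ = √(μ/r₂) = 1.402 km/s.
Transfer-orbit speed at r₂: v_a = √[μ(2/r₂ − 1/a_t)] = 0.6409 km/s.
Second burn Δv₂ = |v₂ − v_a| = 0.7611 km/s.
Δv = Δv₁ + Δv₂ = 1.389 + 0.7611 = 2.150 km/s.

Δv = 2150 m/s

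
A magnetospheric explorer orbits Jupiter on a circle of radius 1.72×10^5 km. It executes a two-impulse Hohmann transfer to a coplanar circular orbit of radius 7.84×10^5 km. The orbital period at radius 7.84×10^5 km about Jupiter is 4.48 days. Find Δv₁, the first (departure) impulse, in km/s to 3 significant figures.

Δv₁ = 7.63 km/s

From Kepler's third law T² = 4π²r³/μ at r = 7.84×10^5 km, T = 4.48 days = 4.48 × 86400 s = 3.87072×10^5 s: μ = 4π²r³/T² = 1.26977×10^8 km³/s².
Semi-major axis of the transfer orbit: a_t = (1.720×10^5 + 7.840×10^5)/2 = 4.780×10^5 km.
On the circular orbit at r = 1.720×10^5 km, v_c = √(μ/r) = 27.171 km/s.
Transfer-orbit speed at the same r (vis-viva, a = a_t): v_t = √[μ(2/r − 1/a_t)] = 34.797 km/s.
Δv₁ = |v_t − v_c| = |34.797 − 27.171| = 7.626 km/s.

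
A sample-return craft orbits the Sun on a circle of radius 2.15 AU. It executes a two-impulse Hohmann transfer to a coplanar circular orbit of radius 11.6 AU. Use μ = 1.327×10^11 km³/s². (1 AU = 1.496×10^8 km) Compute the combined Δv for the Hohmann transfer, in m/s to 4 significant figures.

In km: r₁ = 2.15 × 1.496×10^8 = 3.2164×10^8 km; r₂ = 11.6 × 1.496×10^8 = 1.73536×10^9 km.
Semi-major axis of the transfer orbit: a_t = (3.2164×10^8 + 1.73536×10^9)/2 = 1.0285×10^9 km.
Circular speed at r₁: v₁ = √(μ/r₁) = √(1.327×10^11/3.2164×10^8) = 20.31189 km/s.
On the transfer ellipse at r₁, vis-viva equation gives v_p = √[μ(2/r₁ − 1/a_t)] = 26.38415 km/s.
First burn Δv₁ = |v_p − v₁| = 6.0723 km/s.
Circular speed at r₂: v₂ = √(μ/r₂) = 8.7446 km/s.
Transfer-orbit speed at r₂: v_a = √[μ(2/r₂ − 1/a_t)] = 4.8902 km/s.
Second burn Δv₂ = |v₂ − v_a| = 3.8544 km/s.
Total Δv = Δv₁ + Δv₂ = 9.927 km/s.

Δv = 9927 m/s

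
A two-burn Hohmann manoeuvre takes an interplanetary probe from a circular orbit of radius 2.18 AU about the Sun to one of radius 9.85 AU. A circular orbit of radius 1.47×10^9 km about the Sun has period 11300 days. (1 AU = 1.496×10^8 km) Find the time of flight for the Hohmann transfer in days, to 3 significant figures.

t = 2710 days

From Kepler's third law T² = 4π²r³/μ at r = 1.47×10^9 km, T = 11300 days = 11300 × 86400 s = 9.7632×10^8 s: μ = 4π²r³/T² = 1.31561×10^11 km³/s².
In km: r₁ = 2.18 × 1.496×10^8 = 3.26128×10^8 km; r₂ = 9.85 × 1.496×10^8 = 1.47356×10^9 km.
The Hohmann ellipse has a_t = (r₁ + r₂)/2 = 8.99844×10^8 km.
Transfer time t = π√(a_t³/μ) = π√((8.99844×10^8)³ / 1.31561×10^11) = 2.338×10^8 s.
Converting: 2.338×10^8 s ÷ 86400 s/day = 2710 days.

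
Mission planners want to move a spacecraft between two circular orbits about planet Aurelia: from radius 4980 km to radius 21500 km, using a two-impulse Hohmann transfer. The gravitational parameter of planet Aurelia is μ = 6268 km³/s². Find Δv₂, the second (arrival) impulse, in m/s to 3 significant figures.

Δv₂ = 209 m/s

Semi-major axis of the transfer orbit: a_t = (4980 + 21500)/2 = 13240 km.
On the circular orbit at r = 21500 km, v_c = √(μ/r) = 0.5399 km/s.
Transfer-orbit speed at the same r (vis-viva, a = a_t): v_t = √[μ(2/r − 1/a_t)] = 0.3311 km/s.
Δv₂ = |v_t − v_c| = |0.3311 − 0.5399| = 0.2088 km/s.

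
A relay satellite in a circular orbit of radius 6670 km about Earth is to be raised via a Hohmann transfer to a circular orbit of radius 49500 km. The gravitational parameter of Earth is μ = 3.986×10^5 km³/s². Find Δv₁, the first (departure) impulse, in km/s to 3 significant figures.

The Hohmann ellipse has a_t = (r₁ + r₂)/2 = 28085 km.
Circular speed at r = 6670 km: v_c = √(μ/r) = 7.73047 km/s.
Transfer-orbit speed at the same r (vis-viva, a = a_t): v_t = √[μ(2/r − 1/a_t)] = 10.2629 km/s.
Δv₁ = |v_t − v_c| = |10.2629 − 7.73047| = 2.532 km/s.

Δv₁ = 2.53 km/s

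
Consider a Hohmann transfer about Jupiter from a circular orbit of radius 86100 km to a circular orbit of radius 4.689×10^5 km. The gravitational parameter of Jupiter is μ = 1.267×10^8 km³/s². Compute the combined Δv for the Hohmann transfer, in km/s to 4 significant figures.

Semi-major axis of the transfer orbit: a_t = (86100 + 4.689×10^5)/2 = 2.775×10^5 km.
At r₁ the circular-orbit speed is v₁ = √(μ/r₁) = 38.361 km/s.
Transfer-orbit speed at r₁ (vis-viva): v_p = √[μ(2/r₁ − 1/a_t)] = 49.865 km/s.
First burn Δv₁ = |v_p − v₁| = 11.504 km/s.
Circular speed at r₂: v₂ = √(μ/r₂) = 16.438 km/s.
Transfer-orbit speed at r₂: v_a = √[μ(2/r₂ − 1/a_t)] = 9.1563 km/s.
Second burn Δv₂ = |v₂ − v_a| = 7.2817 km/s.
Δv = Δv₁ + Δv₂ = 11.504 + 7.2817 = 18.79 km/s.

Δv = 18.79 km/s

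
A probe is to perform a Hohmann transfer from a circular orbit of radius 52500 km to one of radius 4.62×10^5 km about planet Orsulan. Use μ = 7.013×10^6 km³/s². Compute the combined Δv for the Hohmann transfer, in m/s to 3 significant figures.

Transfer-ellipse semi-major axis a_t = (r₁ + r₂)/2 = (52500 + 4.620×10^5)/2 = 2.5725×10^5 km.
At r₁ the circular-orbit speed is v₁ = √(μ/r₁) = 11.558 km/s.
On the transfer ellipse at r₁, vis-viva gives v_p = √[μ(2/r₁ − 1/a_t)] = 15.489 km/s.
First burn Δv₁ = |v_p − v₁| = 3.931 km/s.
At r₂, v₂ = √(μ/r₂) = 3.896 km/s.
Transfer-orbit speed at r₂: v_a = √[μ(2/r₂ − 1/a_t)] = 1.760 km/s.
Second burn Δv₂ = |v₂ − v_a| = 2.136 km/s.
Δv = Δv₁ + Δv₂ = 3.931 + 2.136 = 6.067 km/s.

Δv = 6070 m/s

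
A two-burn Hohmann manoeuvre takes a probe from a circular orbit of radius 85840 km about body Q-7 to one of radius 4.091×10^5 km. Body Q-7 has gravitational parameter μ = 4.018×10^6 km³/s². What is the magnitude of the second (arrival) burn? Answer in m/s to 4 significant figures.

Δv₂ = 1288 m/s

The Hohmann ellipse has a_t = (r₁ + r₂)/2 = 2.4747×10^5 km.
Circular speed at r = 4.091×10^5 km: v_c = √(μ/r) = 3.134 km/s.
Transfer-orbit speed at the same r (vis-viva, a = a_t): v_t = √[μ(2/r − 1/a_t)] = 1.846 km/s.
Δv₂ = |v_t − v_c| = |1.846 − 3.134| = 1.288 km/s.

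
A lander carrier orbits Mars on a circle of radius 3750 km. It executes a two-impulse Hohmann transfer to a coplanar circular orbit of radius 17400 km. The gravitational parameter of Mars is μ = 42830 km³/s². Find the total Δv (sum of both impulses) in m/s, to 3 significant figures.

Semi-major axis of the transfer orbit: a_t = (3750 + 17400)/2 = 10575 km.
Circular speed at r₁: v₁ = √(μ/r₁) = √(42830/3750) = 3.3795 km/s.
Transfer-orbit speed at r₁ (v² = μ(2/r − 1/a)): v_p = √[μ(2/r₁ − 1/a_t)] = 4.3350 km/s.
First burn Δv₁ = |v_p − v₁| = 0.9555 km/s.
Circular speed at r₂: v₂ = √(μ/r₂) = 1.5689 km/s.
Transfer-orbit speed at r₂: v_a = √[μ(2/r₂ − 1/a_t)] = 0.93428 km/s.
Second burn Δv₂ = |v₂ − v_a| = 0.6346 km/s.
Total Δv = Δv₁ + Δv₂ = 1.590 km/s.

Δv = 1590 m/s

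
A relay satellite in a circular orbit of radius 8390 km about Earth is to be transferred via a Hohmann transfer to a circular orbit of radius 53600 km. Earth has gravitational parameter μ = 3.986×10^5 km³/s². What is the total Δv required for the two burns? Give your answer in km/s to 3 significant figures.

Δv = 3.48 km/s

Semi-major axis of the transfer orbit: a_t = (8390 + 53600)/2 = 30995 km.
Circular speed at r₁: v₁ = √(μ/r₁) = √(3.986×10^5/8390) = 6.8927 km/s.
Transfer-orbit speed at r₁ (vis-viva equation): v_p = √[μ(2/r₁ − 1/a_t)] = 9.0641 km/s.
First burn Δv₁ = |v_p − v₁| = 2.1714 km/s.
At r₂, v₂ = √(μ/r₂) = 2.7270 km/s.
Transfer-orbit speed at r₂: v_a = √[μ(2/r₂ − 1/a_t)] = 1.4188 km/s.
Second burn Δv₂ = |v₂ − v_a| = 1.3082 km/s.
Δv = Δv₁ + Δv₂ = 2.1714 + 1.3082 = 3.480 km/s.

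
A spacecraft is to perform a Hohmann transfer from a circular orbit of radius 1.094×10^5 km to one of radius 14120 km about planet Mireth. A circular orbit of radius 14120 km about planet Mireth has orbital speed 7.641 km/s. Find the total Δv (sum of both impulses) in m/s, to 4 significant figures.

Δv = 3961 m/s

From the circular-orbit relation v² = μ/r at r = 14120 km: μ = v²r = (7.641)² × 14120 = 8.24395×10^5 km³/s².
The Hohmann ellipse has a_t = (r₁ + r₂)/2 = 61760 km.
Circular speed at r₁: v₁ = √(μ/r₁) = √(8.24395×10^5/1.094×10^5) = 2.7451 km/s.
On the transfer ellipse at r₁, v² = μ(2/r − 1/a) gives v_a = √[μ(2/r₁ − 1/a_t)] = 1.3126 km/s.
First burn Δv₁ = |v_a − v₁| = 1.4325 km/s.
At r₂, v₂ = √(μ/r₂) = 7.64100 km/s.
Transfer-orbit speed at r₂: v_p = √[μ(2/r₂ − 1/a_t)] = 10.1696 km/s.
Second burn Δv₂ = |v₂ − v_p| = 2.5286 km/s.
Δv = Δv₁ + Δv₂ = 1.4325 + 2.5286 = 3.961 km/s.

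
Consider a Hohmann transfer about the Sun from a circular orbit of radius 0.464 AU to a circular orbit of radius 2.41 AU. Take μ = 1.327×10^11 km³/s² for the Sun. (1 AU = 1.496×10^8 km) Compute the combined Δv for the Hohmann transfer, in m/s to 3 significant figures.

In km: r₁ = 0.464 × 1.496×10^8 = 6.94144×10^7 km; r₂ = 2.41 × 1.496×10^8 = 3.60536×10^8 km.
Semi-major axis of the transfer orbit: a_t = (6.94144×10^7 + 3.60536×10^8)/2 = 2.149752×10^8 km.
Circular speed at r₁: v₁ = √(μ/r₁) = √(1.327×10^11/6.94144×10^7) = 43.72 km/s.
Transfer-orbit speed at r₁ (vis-viva equation): v_p = √[μ(2/r₁ − 1/a_t)] = 56.62 km/s.
First burn Δv₁ = |v_p − v₁| = 12.90 km/s.
Circular speed at r₂: v₂ = √(μ/r₂) = 19.185 km/s.
Transfer-orbit speed at r₂: v_a = √[μ(2/r₂ − 1/a_t)] = 10.902 km/s.
Second burn Δv₂ = |v₂ − v_a| = 8.283 km/s.
Total Δv = Δv₁ + Δv₂ = 21.18 km/s.

Δv = 21200 m/s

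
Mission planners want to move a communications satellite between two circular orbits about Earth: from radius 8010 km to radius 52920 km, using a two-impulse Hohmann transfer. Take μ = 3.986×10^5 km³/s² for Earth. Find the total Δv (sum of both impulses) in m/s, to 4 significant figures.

Δv = 3580 m/s

Transfer-ellipse semi-major axis a_t = (r₁ + r₂)/2 = (8010 + 52920)/2 = 30465 km.
At r₁ the circular-orbit speed is v₁ = √(μ/r₁) = 7.054 km/s.
Transfer-orbit speed at r₁ (v² = μ(2/r − 1/a)): v_p = √[μ(2/r₁ − 1/a_t)] = 9.297 km/s.
First burn Δv₁ = |v_p − v₁| = 2.243 km/s.
At r₂, v₂ = √(μ/r₂) = 2.744 km/s.
Transfer-orbit speed at r₂: v_a = √[μ(2/r₂ − 1/a_t)] = 1.407 km/s.
Second burn Δv₂ = |v₂ − v_a| = 1.337 km/s.
Total Δv = Δv₁ + Δv₂ = 3.580 km/s.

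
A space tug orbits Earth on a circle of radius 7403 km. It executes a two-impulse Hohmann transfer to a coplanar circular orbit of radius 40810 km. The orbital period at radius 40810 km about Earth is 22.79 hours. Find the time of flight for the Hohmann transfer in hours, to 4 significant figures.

t = 5.173 hours

From Kepler's third law T² = 4π²r³/μ at r = 40810 km, T = 22.79 hours = 22.79 × 3600 s = 82044 s: μ = 4π²r³/T² = 3.98626×10^5 km³/s².
Semi-major axis of the transfer orbit: a_t = (7403 + 40810)/2 = 24106.5 km.
By Kepler's third law the transfer-orbit period is T = 2π√(a_t³/μ), so t = T/2 = 18624 s.
Converting: 18624 s ÷ 3600 s/hour = 5.173 hours.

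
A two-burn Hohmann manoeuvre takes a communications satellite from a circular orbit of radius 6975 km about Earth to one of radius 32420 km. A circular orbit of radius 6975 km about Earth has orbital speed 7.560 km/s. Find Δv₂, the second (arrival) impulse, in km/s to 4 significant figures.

Δv₂ = 1.420 km/s

From the circular-orbit relation v² = μ/r at r = 6975 km: μ = v²r = (7.560)² × 6975 = 3.98646×10^5 km³/s².
The Hohmann ellipse has a_t = (r₁ + r₂)/2 = 19697.5 km.
Circular speed at r = 32420 km: v_c = √(μ/r) = 3.507 km/s.
Vis-viva on the transfer ellipse at r = 32420 km gives v_t = √[μ(2/r − 1/a_t)] = 2.087 km/s.
Δv₂ = |v_t − v_c| = |2.087 − 3.507| = 1.420 km/s.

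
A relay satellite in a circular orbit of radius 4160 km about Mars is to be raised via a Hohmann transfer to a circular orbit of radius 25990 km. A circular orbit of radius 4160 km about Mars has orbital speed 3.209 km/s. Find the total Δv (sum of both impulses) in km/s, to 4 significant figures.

Δv = 1.614 km/s

From the circular-orbit relation v² = μ/r at r = 4160 km: μ = v²r = (3.209)² × 4160 = 42838.4 km³/s².
The Hohmann ellipse has a_t = (r₁ + r₂)/2 = 15075 km.
At r₁ the circular-orbit speed is v₁ = √(μ/r₁) = 3.209 km/s.
On the transfer ellipse at r₁, v² = μ(2/r − 1/a) gives v_p = √[μ(2/r₁ − 1/a_t)] = 4.214 km/s.
First burn Δv₁ = |v_p − v₁| = 1.005 km/s.
Circular speed at r₂: v₂ = √(μ/r₂) = 1.2838 km/s.
Transfer-orbit speed at r₂: v_a = √[μ(2/r₂ − 1/a_t)] = 0.67442 km/s.
Second burn Δv₂ = |v₂ − v_a| = 0.6094 km/s.
Δv = Δv₁ + Δv₂ = 1.005 + 0.6094 = 1.614 km/s.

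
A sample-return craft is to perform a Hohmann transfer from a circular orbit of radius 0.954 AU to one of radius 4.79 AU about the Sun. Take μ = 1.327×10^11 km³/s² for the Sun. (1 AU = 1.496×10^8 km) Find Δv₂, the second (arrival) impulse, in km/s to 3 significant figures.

In km: r₁ = 0.954 × 1.496×10^8 = 1.427184×10^8 km; r₂ = 4.79 × 1.496×10^8 = 7.16584×10^8 km.
Transfer-ellipse semi-major axis a_t = (r₁ + r₂)/2 = (1.427184×10^8 + 7.16584×10^8)/2 = 4.296512×10^8 km.
Circular speed at r = 7.16584×10^8 km: v_c = √(μ/r) = 13.608 km/s.
Vis-viva on the transfer ellipse at r = 7.16584×10^8 km gives v_t = √[μ(2/r − 1/a_t)] = 7.8430 km/s.
Δv₂ = |v_t − v_c| = |7.8430 − 13.608| = 5.765 km/s.

Δv₂ = 5.77 km/s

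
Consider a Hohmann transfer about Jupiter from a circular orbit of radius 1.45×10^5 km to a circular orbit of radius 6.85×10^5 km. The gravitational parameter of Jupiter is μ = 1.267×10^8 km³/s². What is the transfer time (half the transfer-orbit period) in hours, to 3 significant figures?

The Hohmann ellipse has a_t = (r₁ + r₂)/2 = 4.150×10^5 km.
Transfer time t = π√(a_t³/μ) = π√((4.150×10^5)³ / 1.267×10^8) = 74620 s.
Converting: 74620 s ÷ 3600 s/hour = 20.7 hours.

t = 20.7 hours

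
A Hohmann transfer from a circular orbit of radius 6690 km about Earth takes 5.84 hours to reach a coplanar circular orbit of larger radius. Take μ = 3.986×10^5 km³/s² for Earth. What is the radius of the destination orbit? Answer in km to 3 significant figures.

Transfer time t = 5.84 hours = 21024 s, and t = π√(a_t³/μ).
So a_t = (μ t²/π²)^(1/3) = (3.986×10^5 × (21024)² / π²)^(1/3) = 26135 km.
Since a_t = (r₁ + r₂)/2, r₂ = 2a_t − r₁ = 2×26135 − 6690 = 45580 km.

r₂ = 45600 km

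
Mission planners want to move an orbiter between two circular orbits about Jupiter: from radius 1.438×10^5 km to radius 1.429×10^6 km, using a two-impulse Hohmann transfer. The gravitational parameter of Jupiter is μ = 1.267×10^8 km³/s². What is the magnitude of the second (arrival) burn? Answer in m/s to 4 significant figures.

Δv₂ = 5390 m/s

Semi-major axis of the transfer orbit: a_t = (1.438×10^5 + 1.429×10^6)/2 = 7.864×10^5 km.
On the circular orbit at r = 1.429×10^6 km, v_c = √(μ/r) = 9.4161 km/s.
Vis-viva on the transfer ellipse at r = 1.429×10^6 km gives v_t = √[μ(2/r − 1/a_t)] = 4.0265 km/s.
Δv₂ = |v_t − v_c| = |4.0265 − 9.4161| = 5.390 km/s.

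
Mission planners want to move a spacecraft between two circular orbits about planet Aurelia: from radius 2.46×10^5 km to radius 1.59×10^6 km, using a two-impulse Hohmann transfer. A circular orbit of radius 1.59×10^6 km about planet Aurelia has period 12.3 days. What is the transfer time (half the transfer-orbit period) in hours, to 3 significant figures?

t = 64.8 hours

From Kepler's third law T² = 4π²r³/μ at r = 1.59×10^6 km, T = 12.3 days = 12.3 × 86400 s = 1.06272×10^6 s: μ = 4π²r³/T² = 1.40512×10^8 km³/s².
Semi-major axis of the transfer orbit: a_t = (2.460×10^5 + 1.590×10^6)/2 = 9.180×10^5 km.
Half the transfer-orbit period gives t = π√(a_t³/μ) = 2.3311×10^5 s.
Converting: 2.3311×10^5 s ÷ 3600 s/hour = 64.8 hours.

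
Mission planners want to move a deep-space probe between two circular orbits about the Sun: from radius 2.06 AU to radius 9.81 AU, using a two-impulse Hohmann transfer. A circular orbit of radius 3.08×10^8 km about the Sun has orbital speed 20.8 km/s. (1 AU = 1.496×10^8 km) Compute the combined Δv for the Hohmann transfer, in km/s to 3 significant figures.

From the circular-orbit relation v² = μ/r at r = 3.08×10^8 km: μ = v²r = (20.8)² × 3.08×10^8 = 1.33253×10^11 km³/s².
In km: r₁ = 2.06 × 1.496×10^8 = 3.08176×10^8 km; r₂ = 9.81 × 1.496×10^8 = 1.467576×10^9 km.
Transfer-ellipse semi-major axis a_t = (r₁ + r₂)/2 = (3.08176×10^8 + 1.467576×10^9)/2 = 8.87876×10^8 km.
Circular speed at r₁: v₁ = √(μ/r₁) = √(1.33253×10^11/3.08176×10^8) = 20.79 km/s.
On the transfer ellipse at r₁, vis-viva equation gives v_p = √[μ(2/r₁ − 1/a_t)] = 26.73 km/s.
First burn Δv₁ = |v_p − v₁| = 5.940 km/s.
Circular speed at r₂: v₂ = √(μ/r₂) = 9.529 km/s.
Transfer-orbit speed at r₂: v_a = √[μ(2/r₂ − 1/a_t)] = 5.614 km/s.
Second burn Δv₂ = |v₂ − v_a| = 3.915 km/s.
Total Δv = Δv₁ + Δv₂ = 9.855 km/s.

Δv = 9.85 km/s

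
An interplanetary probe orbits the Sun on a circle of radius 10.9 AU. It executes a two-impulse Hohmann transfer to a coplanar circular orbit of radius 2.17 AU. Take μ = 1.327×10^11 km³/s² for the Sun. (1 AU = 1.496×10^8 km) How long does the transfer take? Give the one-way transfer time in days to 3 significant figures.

In km: r₁ = 10.9 × 1.496×10^8 = 1.63064×10^9 km; r₂ = 2.17 × 1.496×10^8 = 3.24632×10^8 km.
The Hohmann ellipse has a_t = (r₁ + r₂)/2 = 9.77636×10^8 km.
Transfer time t = π√(a_t³/μ) = π√((9.77636×10^8)³ / 1.327×10^11) = 2.636×10^8 s.
Converting: 2.636×10^8 s ÷ 86400 s/day = 3050 days.

t = 3050 days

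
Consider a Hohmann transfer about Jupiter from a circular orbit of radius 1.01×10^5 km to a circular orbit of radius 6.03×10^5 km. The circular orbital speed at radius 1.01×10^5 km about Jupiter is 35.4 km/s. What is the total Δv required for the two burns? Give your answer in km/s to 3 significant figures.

Δv = 17.7 km/s

From the circular-orbit relation v² = μ/r at r = 1.01×10^5 km: μ = v²r = (35.4)² × 1.01×10^5 = 1.26569×10^8 km³/s².
Semi-major axis of the transfer orbit: a_t = (1.010×10^5 + 6.030×10^5)/2 = 3.520×10^5 km.
At r₁ the circular-orbit speed is v₁ = √(μ/r₁) = 35.40 km/s.
Transfer-orbit speed at r₁ (v² = μ(2/r − 1/a)): v_p = √[μ(2/r₁ − 1/a_t)] = 46.33 km/s.
First burn Δv₁ = |v_p − v₁| = 10.93 km/s.
At r₂, v₂ = √(μ/r₂) = 14.488 km/s.
Transfer-orbit speed at r₂: v_a = √[μ(2/r₂ − 1/a_t)] = 7.7606 km/s.
Second burn Δv₂ = |v₂ − v_a| = 6.727 km/s.
Total Δv = Δv₁ + Δv₂ = 17.66 km/s.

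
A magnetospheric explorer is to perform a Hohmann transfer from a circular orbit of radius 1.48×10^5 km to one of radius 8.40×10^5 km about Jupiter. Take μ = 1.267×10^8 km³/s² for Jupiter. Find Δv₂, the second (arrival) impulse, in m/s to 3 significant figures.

Semi-major axis of the transfer orbit: a_t = (1.480×10^5 + 8.400×10^5)/2 = 4.940×10^5 km.
Circular speed at r = 8.400×10^5 km: v_c = √(μ/r) = 12.281 km/s.
Transfer-orbit speed at the same r (vis-viva, a = a_t): v_t = √[μ(2/r − 1/a_t)] = 6.7223 km/s.
Δv₂ = |v_t − v_c| = |6.7223 − 12.281| = 5.559 km/s.

Δv₂ = 5560 m/s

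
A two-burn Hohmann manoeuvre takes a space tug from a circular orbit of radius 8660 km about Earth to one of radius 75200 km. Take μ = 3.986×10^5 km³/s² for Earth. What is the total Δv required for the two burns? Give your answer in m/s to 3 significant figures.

Δv = 3560 m/s

Semi-major axis of the transfer orbit: a_t = (8660 + 75200)/2 = 41930 km.
At r₁ the circular-orbit speed is v₁ = √(μ/r₁) = 6.7844 km/s.
Transfer-orbit speed at r₁ (vis-viva equation): v_p = √[μ(2/r₁ − 1/a_t)] = 9.0857 km/s.
First burn Δv₁ = |v_p − v₁| = 2.301 km/s.
Circular speed at r₂: v₂ = √(μ/r₂) = 2.302 km/s.
Transfer-orbit speed at r₂: v_a = √[μ(2/r₂ − 1/a_t)] = 1.046 km/s.
Second burn Δv₂ = |v₂ − v_a| = 1.256 km/s.
Total Δv = Δv₁ + Δv₂ = 3.557 km/s.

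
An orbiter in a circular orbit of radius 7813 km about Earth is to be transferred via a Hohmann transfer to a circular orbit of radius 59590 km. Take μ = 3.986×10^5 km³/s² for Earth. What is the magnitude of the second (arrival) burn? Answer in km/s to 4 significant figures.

Δv₂ = 1.341 km/s

The Hohmann ellipse has a_t = (r₁ + r₂)/2 = 33701.5 km.
On the circular orbit at r = 59590 km, v_c = √(μ/r) = 2.586 km/s.
Transfer-orbit speed at the same r (vis-viva, a = a_t): v_t = √[μ(2/r − 1/a_t)] = 1.245 km/s.
Δv₂ = |v_t − v_c| = |1.245 − 2.586| = 1.341 km/s.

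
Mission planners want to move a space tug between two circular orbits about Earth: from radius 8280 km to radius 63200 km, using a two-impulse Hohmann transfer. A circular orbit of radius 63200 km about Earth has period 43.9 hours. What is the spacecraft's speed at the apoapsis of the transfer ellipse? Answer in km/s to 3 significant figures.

From Kepler's third law T² = 4π²r³/μ at r = 63200 km, T = 43.9 hours = 43.9 × 3600 s = 1.5804×10^5 s: μ = 4π²r³/T² = 3.99004×10^5 km³/s².
Semi-major axis of the transfer orbit: a_t = (8280 + 63200)/2 = 35740 km.
At apoapsis, r = 63200 km.
Applying v² = μ(2/r − 1/a_t): v = 1.209 km/s.

v = 1.21 km/s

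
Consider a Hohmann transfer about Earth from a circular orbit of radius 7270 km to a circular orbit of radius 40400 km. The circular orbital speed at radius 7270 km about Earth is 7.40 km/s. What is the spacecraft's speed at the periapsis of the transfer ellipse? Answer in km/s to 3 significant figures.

v = 9.63 km/s

From the circular-orbit relation v² = μ/r at r = 7270 km: μ = v²r = (7.40)² × 7270 = 3.98105×10^5 km³/s².
The Hohmann ellipse has a_t = (r₁ + r₂)/2 = 23835 km.
The periapsis of the transfer ellipse is at r = 7270 km.
Applying v² = μ(2/r − 1/a_t): v = 9.634 km/s.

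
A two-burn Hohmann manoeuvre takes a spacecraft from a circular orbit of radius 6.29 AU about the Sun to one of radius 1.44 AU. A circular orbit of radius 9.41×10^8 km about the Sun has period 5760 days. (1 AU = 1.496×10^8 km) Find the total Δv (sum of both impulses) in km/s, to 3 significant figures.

Δv = 11.5 km/s

From Kepler's third law T² = 4π²r³/μ at r = 9.41×10^8 km, T = 5760 days = 5760 × 86400 s = 4.97664×10^8 s: μ = 4π²r³/T² = 1.32818×10^11 km³/s².
In km: r₁ = 6.29 × 1.496×10^8 = 9.40984×10^8 km; r₂ = 1.44 × 1.496×10^8 = 2.15424×10^8 km.
The Hohmann ellipse has a_t = (r₁ + r₂)/2 = 5.78204×10^8 km.
At r₁ the circular-orbit speed is v₁ = √(μ/r₁) = 11.8806 km/s.
On the transfer ellipse at r₁, vis-viva gives v_a = √[μ(2/r₁ − 1/a_t)] = 7.25176 km/s.
First burn Δv₁ = |v_a − v₁| = 4.6288 km/s.
At r₂, v₂ = √(μ/r₂) = 24.83025 km/s.
Transfer-orbit speed at r₂: v_p = √[μ(2/r₂ − 1/a_t)] = 31.67609 km/s.
Second burn Δv₂ = |v₂ − v_p| = 6.8458 km/s.
Total Δv = Δv₁ + Δv₂ = 11.47 km/s.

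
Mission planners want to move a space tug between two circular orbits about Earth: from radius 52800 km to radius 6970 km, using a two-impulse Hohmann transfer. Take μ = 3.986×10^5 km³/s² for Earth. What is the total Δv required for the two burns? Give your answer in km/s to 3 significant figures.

Δv = 3.91 km/s

Semi-major axis of the transfer orbit: a_t = (52800 + 6970)/2 = 29885 km.
At r₁ the circular-orbit speed is v₁ = √(μ/r₁) = 2.748 km/s.
Transfer-orbit speed at r₁ (vis-viva equation): v_a = √[μ(2/r₁ − 1/a_t)] = 1.327 km/s.
First burn Δv₁ = |v_a − v₁| = 1.421 km/s.
Circular speed at r₂: v₂ = √(μ/r₂) = 7.562271 km/s.
Transfer-orbit speed at r₂: v_p = √[μ(2/r₂ − 1/a_t)] = 10.05177 km/s.
Second burn Δv₂ = |v₂ − v_p| = 2.489 km/s.
Total Δv = Δv₁ + Δv₂ = 3.910 km/s.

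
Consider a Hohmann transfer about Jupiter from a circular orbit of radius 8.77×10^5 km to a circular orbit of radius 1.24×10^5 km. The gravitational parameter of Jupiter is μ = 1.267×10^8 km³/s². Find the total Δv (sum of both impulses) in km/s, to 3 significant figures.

Semi-major axis of the transfer orbit: a_t = (8.770×10^5 + 1.240×10^5)/2 = 5.005×10^5 km.
Circular speed at r₁: v₁ = √(μ/r₁) = √(1.267×10^8/8.770×10^5) = 12.0196 km/s.
Transfer-orbit speed at r₁ (vis-viva equation): v_a = √[μ(2/r₁ − 1/a_t)] = 5.98270 km/s.
First burn Δv₁ = |v_a − v₁| = 6.0369 km/s.
Circular speed at r₂: v₂ = √(μ/r₂) = 31.965 km/s.
Transfer-orbit speed at r₂: v_p = √[μ(2/r₂ − 1/a_t)] = 42.313 km/s.
Second burn Δv₂ = |v₂ − v_p| = 10.348 km/s.
Δv = Δv₁ + Δv₂ = 6.0369 + 10.348 = 16.38 km/s.

Δv = 16.4 km/s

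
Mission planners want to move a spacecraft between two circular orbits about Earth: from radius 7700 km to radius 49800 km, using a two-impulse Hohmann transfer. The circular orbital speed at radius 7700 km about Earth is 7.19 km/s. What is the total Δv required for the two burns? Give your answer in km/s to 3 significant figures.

From the circular-orbit relation v² = μ/r at r = 7700 km: μ = v²r = (7.19)² × 7700 = 3.98060×10^5 km³/s².
Transfer-ellipse semi-major axis a_t = (r₁ + r₂)/2 = (7700 + 49800)/2 = 28750 km.
At r₁ the circular-orbit speed is v₁ = √(μ/r₁) = 7.190 km/s.
Transfer-orbit speed at r₁ (v² = μ(2/r − 1/a)): v_p = √[μ(2/r₁ − 1/a_t)] = 9.463 km/s.
First burn Δv₁ = |v_p − v₁| = 2.273 km/s.
At r₂, v₂ = √(μ/r₂) = 2.827 km/s.
Transfer-orbit speed at r₂: v_a = √[μ(2/r₂ − 1/a_t)] = 1.463 km/s.
Second burn Δv₂ = |v₂ − v_a| = 1.364 km/s.
Total Δv = Δv₁ + Δv₂ = 3.637 km/s.

Δv = 3.64 km/s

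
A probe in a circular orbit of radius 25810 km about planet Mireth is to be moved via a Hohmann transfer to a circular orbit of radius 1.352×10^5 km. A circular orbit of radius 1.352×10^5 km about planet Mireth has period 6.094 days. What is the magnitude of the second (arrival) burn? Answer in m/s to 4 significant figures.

Δv₂ = 699.9 m/s

From Kepler's third law T² = 4π²r³/μ at r = 1.352×10^5 km, T = 6.094 days = 6.094 × 86400 s = 5.265216×10^5 s: μ = 4π²r³/T² = 3.51931×10^5 km³/s².
The Hohmann ellipse has a_t = (r₁ + r₂)/2 = 80505 km.
On the circular orbit at r = 1.352×10^5 km, v_c = √(μ/r) = 1.6134 km/s.
Transfer-orbit speed at the same r (vis-viva, a = a_t): v_t = √[μ(2/r − 1/a_t)] = 0.91353 km/s.
Δv₂ = |v_t − v_c| = |0.91353 − 1.6134| = 0.6999 km/s.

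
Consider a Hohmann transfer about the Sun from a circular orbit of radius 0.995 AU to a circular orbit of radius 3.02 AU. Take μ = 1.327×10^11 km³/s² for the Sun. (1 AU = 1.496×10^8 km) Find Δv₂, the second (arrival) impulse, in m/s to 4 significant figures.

In km: r₁ = 0.995 × 1.496×10^8 = 1.48852×10^8 km; r₂ = 3.02 × 1.496×10^8 = 4.51792×10^8 km.
The Hohmann ellipse has a_t = (r₁ + r₂)/2 = 3.00322×10^8 km.
Circular speed at r = 4.51792×10^8 km: v_c = √(μ/r) = 17.1382 km/s.
Vis-viva on the transfer ellipse at r = 4.51792×10^8 km gives v_t = √[μ(2/r − 1/a_t)] = 12.0656 km/s.
Δv₂ = |v_t − v_c| = |12.0656 − 17.1382| = 5.073 km/s.

Δv₂ = 5073 m/s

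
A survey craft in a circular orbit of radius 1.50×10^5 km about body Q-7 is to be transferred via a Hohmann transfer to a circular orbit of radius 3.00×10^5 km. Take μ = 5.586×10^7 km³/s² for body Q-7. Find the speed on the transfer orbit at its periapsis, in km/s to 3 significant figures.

v = 22.3 km/s

Transfer-ellipse semi-major axis a_t = (r₁ + r₂)/2 = (1.500×10^5 + 3.000×10^5)/2 = 2.250×10^5 km.
At periapsis, r = 1.500×10^5 km.
Applying v² = μ(2/r − 1/a_t): v = 22.28 km/s.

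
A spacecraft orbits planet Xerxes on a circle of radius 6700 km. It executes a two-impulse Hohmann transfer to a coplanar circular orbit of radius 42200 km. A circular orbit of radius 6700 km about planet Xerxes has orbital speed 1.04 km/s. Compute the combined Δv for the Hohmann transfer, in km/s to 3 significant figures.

From the circular-orbit relation v² = μ/r at r = 6700 km: μ = v²r = (1.04)² × 6700 = 7246.72 km³/s².
Transfer-ellipse semi-major axis a_t = (r₁ + r₂)/2 = (6700 + 42200)/2 = 24450 km.
At r₁ the circular-orbit speed is v₁ = √(μ/r₁) = 1.0400 km/s.
Transfer-orbit speed at r₁ (vis-viva): v_p = √[μ(2/r₁ − 1/a_t)] = 1.3663 km/s.
First burn Δv₁ = |v_p − v₁| = 0.3263 km/s.
At r₂, v₂ = √(μ/r₂) = 0.4144 km/s.
Transfer-orbit speed at r₂: v_a = √[μ(2/r₂ − 1/a_t)] = 0.2169 km/s.
Second burn Δv₂ = |v₂ − v_a| = 0.1975 km/s.
Δv = Δv₁ + Δv₂ = 0.3263 + 0.1975 = 0.5238 km/s.

Δv = 0.524 km/s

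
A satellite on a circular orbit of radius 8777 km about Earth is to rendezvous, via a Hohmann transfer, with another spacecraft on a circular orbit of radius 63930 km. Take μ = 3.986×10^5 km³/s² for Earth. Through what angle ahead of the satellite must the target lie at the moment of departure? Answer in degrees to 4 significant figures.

φ = 102.8°

The Hohmann ellipse has a_t = (r₁ + r₂)/2 = 36353.5 km.
Transfer time t = π√(a_t³/μ) = 34490.6 s.
Target angular speed ω₂ = √(μ/r₂³) = 3.90581×10^-5 rad/s.
Angle swept by the target during transfer: ω₂·t = 1.34714 rad = 77.19°.
The satellite traverses 180° on the transfer ellipse, so the target must lead by 180° − 77.19° = 102.8°.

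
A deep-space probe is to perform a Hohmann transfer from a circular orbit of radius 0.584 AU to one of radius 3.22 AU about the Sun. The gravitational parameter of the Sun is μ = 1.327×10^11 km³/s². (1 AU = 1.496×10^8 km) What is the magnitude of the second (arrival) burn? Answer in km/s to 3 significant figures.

Δv₂ = 7.40 km/s

In km: r₁ = 0.584 × 1.496×10^8 = 8.73664×10^7 km; r₂ = 3.22 × 1.496×10^8 = 4.81712×10^8 km.
Semi-major axis of the transfer orbit: a_t = (8.73664×10^7 + 4.81712×10^8)/2 = 2.845392×10^8 km.
Circular speed at r = 4.81712×10^8 km: v_c = √(μ/r) = 16.5975 km/s.
Vis-viva on the transfer ellipse at r = 4.81712×10^8 km gives v_t = √[μ(2/r − 1/a_t)] = 9.19693 km/s.
Δv₂ = |v_t − v_c| = |9.19693 − 16.5975| = 7.401 km/s.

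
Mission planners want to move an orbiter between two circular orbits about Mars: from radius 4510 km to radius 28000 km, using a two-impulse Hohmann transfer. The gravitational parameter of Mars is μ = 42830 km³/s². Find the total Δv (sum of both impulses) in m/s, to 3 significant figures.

Δv = 1550 m/s

Transfer-ellipse semi-major axis a_t = (r₁ + r₂)/2 = (4510 + 28000)/2 = 16255 km.
Circular speed at r₁: v₁ = √(μ/r₁) = √(42830/4510) = 3.0817 km/s.
Transfer-orbit speed at r₁ (vis-viva equation): v_p = √[μ(2/r₁ − 1/a_t)] = 4.0446 km/s.
First burn Δv₁ = |v_p − v₁| = 0.9629 km/s.
At r₂, v₂ = √(μ/r₂) = 1.2368 km/s.
Transfer-orbit speed at r₂: v_a = √[μ(2/r₂ − 1/a_t)] = 0.65146 km/s.
Second burn Δv₂ = |v₂ − v_a| = 0.5853 km/s.
Δv = Δv₁ + Δv₂ = 0.9629 + 0.5853 = 1.548 km/s.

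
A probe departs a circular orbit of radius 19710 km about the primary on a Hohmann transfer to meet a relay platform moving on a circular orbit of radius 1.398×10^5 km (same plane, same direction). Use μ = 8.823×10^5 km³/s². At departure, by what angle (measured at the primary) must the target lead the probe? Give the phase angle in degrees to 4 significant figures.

φ = 102.4°

The Hohmann ellipse has a_t = (r₁ + r₂)/2 = 79755 km.
Transfer time t = π√(a_t³/μ) = 75330 s.
The target's mean motion on its circular orbit is ω₂ = √(μ/r₂³) = 1.797×10^-5 rad/s.
Angle swept by the target during transfer: ω₂·t = 1.3537 rad = 77.56°.
The probe traverses 180° on the transfer ellipse, so the target must lead by 180° − 77.56° = 102.4°.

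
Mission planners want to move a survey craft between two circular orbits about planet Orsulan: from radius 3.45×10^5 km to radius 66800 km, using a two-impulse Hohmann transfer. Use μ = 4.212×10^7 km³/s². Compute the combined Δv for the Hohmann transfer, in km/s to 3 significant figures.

Δv = 12.1 km/s

The Hohmann ellipse has a_t = (r₁ + r₂)/2 = 2.059×10^5 km.
At r₁ the circular-orbit speed is v₁ = √(μ/r₁) = 11.05 km/s.
Transfer-orbit speed at r₁ (vis-viva equation): v_a = √[μ(2/r₁ − 1/a_t)] = 6.294 km/s.
First burn Δv₁ = |v_a − v₁| = 4.756 km/s.
Circular speed at r₂: v₂ = √(μ/r₂) = 25.11053 km/s.
Transfer-orbit speed at r₂: v_p = √[μ(2/r₂ − 1/a_t)] = 32.50404 km/s.
Second burn Δv₂ = |v₂ − v_p| = 7.394 km/s.
Δv = Δv₁ + Δv₂ = 4.756 + 7.394 = 12.15 km/s.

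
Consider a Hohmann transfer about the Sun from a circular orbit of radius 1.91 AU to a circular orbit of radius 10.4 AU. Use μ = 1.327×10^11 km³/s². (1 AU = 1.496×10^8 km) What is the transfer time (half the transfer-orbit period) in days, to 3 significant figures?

In km: r₁ = 1.91 × 1.496×10^8 = 2.85736×10^8 km; r₂ = 10.4 × 1.496×10^8 = 1.55584×10^9 km.
The Hohmann ellipse has a_t = (r₁ + r₂)/2 = 9.20788×10^8 km.
Half the transfer-orbit period gives t = π√(a_t³/μ) = 2.410×10^8 s.
Converting: 2.410×10^8 s ÷ 86400 s/day = 2790 days.

t = 2790 days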